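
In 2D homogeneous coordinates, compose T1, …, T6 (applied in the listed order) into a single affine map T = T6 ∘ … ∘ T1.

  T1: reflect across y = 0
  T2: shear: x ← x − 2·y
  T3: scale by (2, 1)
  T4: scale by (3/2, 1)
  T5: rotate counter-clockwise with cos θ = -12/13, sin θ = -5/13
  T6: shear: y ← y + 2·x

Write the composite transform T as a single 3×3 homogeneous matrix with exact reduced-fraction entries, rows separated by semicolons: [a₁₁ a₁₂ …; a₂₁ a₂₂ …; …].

T = [-36/13 -77/13 0; -87/13 -172/13 0; 0 0 1]

T1 = [1 0 0; 0 -1 0; 0 0 1]
T2·T1 = [1 2 0; 0 -1 0; 0 0 1]
T3·…·T1 = [2 4 0; 0 -1 0; 0 0 1]
T4·…·T1 = [3 6 0; 0 -1 0; 0 0 1]
T5·…·T1 = [-36/13 -77/13 0; -15/13 -18/13 0; 0 0 1]
T6·…·T1 = [-36/13 -77/13 0; -87/13 -172/13 0; 0 0 1]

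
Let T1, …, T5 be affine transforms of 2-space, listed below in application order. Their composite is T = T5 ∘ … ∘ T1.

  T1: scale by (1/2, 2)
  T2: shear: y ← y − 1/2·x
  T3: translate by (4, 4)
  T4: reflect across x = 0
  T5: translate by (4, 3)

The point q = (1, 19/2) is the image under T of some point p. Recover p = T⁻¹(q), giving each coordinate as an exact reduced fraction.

p = (-2, 1)

T1 = [1/2 0 0; 0 2 0; 0 0 1]
T2·T1 = [1/2 0 0; -1/4 2 0; 0 0 1]
T3·…·T1 = [1/2 0 4; -1/4 2 4; 0 0 1]
T4·…·T1 = [-1/2 0 -4; -1/4 2 4; 0 0 1]
T5·…·T1 = [-1/2 0 0; -1/4 2 7; 0 0 1]
det M = -1; M⁻¹ = [-2 0 0; -1/4 1/2 -7/2; 0 0 1]
M⁻¹ · (1, 19/2)ᵀ = (-2, 1)ᵀ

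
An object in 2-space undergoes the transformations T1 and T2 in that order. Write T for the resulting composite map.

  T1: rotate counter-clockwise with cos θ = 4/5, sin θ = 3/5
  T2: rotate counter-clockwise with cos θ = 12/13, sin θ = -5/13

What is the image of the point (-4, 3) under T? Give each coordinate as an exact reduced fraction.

T1 rotate counter-clockwise with cos θ = 4/5, sin θ = 3/5: (-4, 3) → (-5, 0)
T2 rotate counter-clockwise with cos θ = 12/13, sin θ = -5/13: (-5, 0) → (-60/13, 25/13)

T(p) = (-60/13, 25/13)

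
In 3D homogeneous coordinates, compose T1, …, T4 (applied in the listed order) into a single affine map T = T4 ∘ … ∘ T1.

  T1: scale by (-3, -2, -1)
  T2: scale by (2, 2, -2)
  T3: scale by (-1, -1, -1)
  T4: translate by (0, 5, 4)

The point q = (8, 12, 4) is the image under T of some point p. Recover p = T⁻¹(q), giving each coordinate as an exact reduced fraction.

p = (4/3, 7/4, 0)

T1 = [-3 0 0 0; 0 -2 0 0; 0 0 -1 0; 0 0 0 1]
T2·T1 = [-6 0 0 0; 0 -4 0 0; 0 0 2 0; 0 0 0 1]
T3·…·T1 = [6 0 0 0; 0 4 0 0; 0 0 -2 0; 0 0 0 1]
T4·…·T1 = [6 0 0 0; 0 4 0 5; 0 0 -2 4; 0 0 0 1]
det M = -48; M⁻¹ = [1/6 0 0 0; 0 1/4 0 -5/4; 0 0 -1/2 2; 0 0 0 1]
M⁻¹ · (8, 12, 4)ᵀ = (4/3, 7/4, 0)ᵀ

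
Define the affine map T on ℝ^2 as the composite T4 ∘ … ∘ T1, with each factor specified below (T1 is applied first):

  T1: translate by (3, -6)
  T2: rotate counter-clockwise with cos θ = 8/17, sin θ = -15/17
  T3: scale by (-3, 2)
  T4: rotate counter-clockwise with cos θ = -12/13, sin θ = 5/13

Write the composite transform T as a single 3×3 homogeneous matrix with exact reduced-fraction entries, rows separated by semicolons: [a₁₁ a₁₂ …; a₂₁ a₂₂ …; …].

T1 = [1 0 3; 0 1 -6; 0 0 1]
T2·T1 = [8/17 15/17 -66/17; -15/17 8/17 -93/17; 0 0 1]
T3·…·T1 = [-24/17 -45/17 198/17; -30/17 16/17 -186/17; 0 0 1]
T4·…·T1 = [438/221 460/221 -1446/221; 240/221 -417/221 3222/221; 0 0 1]

T = [438/221 460/221 -1446/221; 240/221 -417/221 3222/221; 0 0 1]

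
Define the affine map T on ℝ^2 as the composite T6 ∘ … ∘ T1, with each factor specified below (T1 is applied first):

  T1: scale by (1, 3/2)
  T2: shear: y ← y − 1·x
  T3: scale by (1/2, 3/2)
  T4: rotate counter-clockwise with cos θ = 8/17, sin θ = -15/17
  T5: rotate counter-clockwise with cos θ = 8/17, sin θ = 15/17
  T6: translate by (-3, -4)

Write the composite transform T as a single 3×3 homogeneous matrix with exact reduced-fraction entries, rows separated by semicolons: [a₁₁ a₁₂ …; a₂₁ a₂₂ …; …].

T1 = [1 0 0; 0 3/2 0; 0 0 1]
T2·T1 = [1 0 0; -1 3/2 0; 0 0 1]
T3·…·T1 = [1/2 0 0; -3/2 9/4 0; 0 0 1]
T4·…·T1 = [-37/34 135/68 0; -39/34 18/17 0; 0 0 1]
T5·…·T1 = [1/2 0 0; -3/2 9/4 0; 0 0 1]
T6·…·T1 = [1/2 0 -3; -3/2 9/4 -4; 0 0 1]

T = [1/2 0 -3; -3/2 9/4 -4; 0 0 1]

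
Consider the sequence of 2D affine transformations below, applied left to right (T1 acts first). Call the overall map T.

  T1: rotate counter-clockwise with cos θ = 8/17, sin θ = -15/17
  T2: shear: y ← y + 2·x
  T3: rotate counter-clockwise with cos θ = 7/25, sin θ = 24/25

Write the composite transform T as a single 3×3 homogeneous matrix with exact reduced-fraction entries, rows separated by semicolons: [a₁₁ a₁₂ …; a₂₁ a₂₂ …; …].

T = [32/425 -807/425 0; 199/425 626/425 0; 0 0 1]

T1 = [8/17 15/17 0; -15/17 8/17 0; 0 0 1]
T2·T1 = [8/17 15/17 0; 1/17 38/17 0; 0 0 1]
T3·…·T1 = [32/425 -807/425 0; 199/425 626/425 0; 0 0 1]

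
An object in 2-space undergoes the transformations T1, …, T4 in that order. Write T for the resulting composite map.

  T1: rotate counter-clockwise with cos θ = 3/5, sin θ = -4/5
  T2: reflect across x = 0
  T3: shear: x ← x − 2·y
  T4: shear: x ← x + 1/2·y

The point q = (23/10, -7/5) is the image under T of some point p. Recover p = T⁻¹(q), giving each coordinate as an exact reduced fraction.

p = (1, -1)

T1 = [3/5 4/5 0; -4/5 3/5 0; 0 0 1]
T2·T1 = [-3/5 -4/5 0; -4/5 3/5 0; 0 0 1]
T3·…·T1 = [1 -2 0; -4/5 3/5 0; 0 0 1]
T4·…·T1 = [3/5 -17/10 0; -4/5 3/5 0; 0 0 1]
det M = -1; M⁻¹ = [-3/5 -17/10 0; -4/5 -3/5 0; 0 0 1]
M⁻¹ · (23/10, -7/5)ᵀ = (1, -1)ᵀ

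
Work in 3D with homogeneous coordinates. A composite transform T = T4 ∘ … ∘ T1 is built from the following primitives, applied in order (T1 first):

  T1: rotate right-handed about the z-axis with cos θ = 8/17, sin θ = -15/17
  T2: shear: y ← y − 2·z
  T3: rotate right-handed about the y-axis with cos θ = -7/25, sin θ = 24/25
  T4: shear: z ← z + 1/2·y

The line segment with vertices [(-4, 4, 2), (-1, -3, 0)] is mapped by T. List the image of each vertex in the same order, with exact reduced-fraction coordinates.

image vertices: (124/85, 24/17, -122/85), (371/425, -9/17, 2319/850)

T1 rotate right-handed about the z-axis with cos θ = 8/17, sin θ = -15/17: (-4, 4, 2) → (28/17, 92/17, 2); (-1, -3, 0) → (-53/17, -9/17, 0)
T2 shear: y ← y − 2·z: (28/17, 92/17, 2) → (28/17, 24/17, 2); (-53/17, -9/17, 0) → (-53/17, -9/17, 0)
T3 rotate right-handed about the y-axis with cos θ = -7/25, sin θ = 24/25: (28/17, 24/17, 2) → (124/85, 24/17, -182/85); (-53/17, -9/17, 0) → (371/425, -9/17, 1272/425)
T4 shear: z ← z + 1/2·y: (124/85, 24/17, -182/85) → (124/85, 24/17, -122/85); (371/425, -9/17, 1272/425) → (371/425, -9/17, 2319/850)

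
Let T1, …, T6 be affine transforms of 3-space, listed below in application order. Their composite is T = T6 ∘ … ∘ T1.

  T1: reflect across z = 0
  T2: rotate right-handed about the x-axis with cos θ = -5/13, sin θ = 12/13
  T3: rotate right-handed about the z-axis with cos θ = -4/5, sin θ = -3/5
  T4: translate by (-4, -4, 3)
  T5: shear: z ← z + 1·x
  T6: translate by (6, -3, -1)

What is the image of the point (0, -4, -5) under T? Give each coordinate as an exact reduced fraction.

T1 reflect across z = 0: (0, -4, -5) → (0, -4, 5)
T2 rotate right-handed about the x-axis with cos θ = -5/13, sin θ = 12/13: (0, -4, 5) → (0, -40/13, -73/13)
T3 rotate right-handed about the z-axis with cos θ = -4/5, sin θ = -3/5: (0, -40/13, -73/13) → (-24/13, 32/13, -73/13)
T4 translate by (-4, -4, 3): (-24/13, 32/13, -73/13) → (-76/13, -20/13, -34/13)
T5 shear: z ← z + 1·x: (-76/13, -20/13, -34/13) → (-76/13, -20/13, -110/13)
T6 translate by (6, -3, -1): (-76/13, -20/13, -110/13) → (2/13, -59/13, -123/13)

T(p) = (2/13, -59/13, -123/13)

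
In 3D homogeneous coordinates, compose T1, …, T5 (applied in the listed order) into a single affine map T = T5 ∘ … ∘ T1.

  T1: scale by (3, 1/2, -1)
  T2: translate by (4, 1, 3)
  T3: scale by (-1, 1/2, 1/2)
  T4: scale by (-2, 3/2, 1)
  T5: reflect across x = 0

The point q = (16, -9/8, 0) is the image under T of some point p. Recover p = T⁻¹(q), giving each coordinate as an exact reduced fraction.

T1 = [3 0 0 0; 0 1/2 0 0; 0 0 -1 0; 0 0 0 1]
T2·T1 = [3 0 0 4; 0 1/2 0 1; 0 0 -1 3; 0 0 0 1]
T3·…·T1 = [-3 0 0 -4; 0 1/4 0 1/2; 0 0 -1/2 3/2; 0 0 0 1]
T4·…·T1 = [6 0 0 8; 0 3/8 0 3/4; 0 0 -1/2 3/2; 0 0 0 1]
T5·…·T1 = [-6 0 0 -8; 0 3/8 0 3/4; 0 0 -1/2 3/2; 0 0 0 1]
det M = 9/8; M⁻¹ = [-1/6 0 0 -4/3; 0 8/3 0 -2; 0 0 -2 3; 0 0 0 1]
M⁻¹ · (16, -9/8, 0)ᵀ = (-4, -5, 3)ᵀ

p = (-4, -5, 3)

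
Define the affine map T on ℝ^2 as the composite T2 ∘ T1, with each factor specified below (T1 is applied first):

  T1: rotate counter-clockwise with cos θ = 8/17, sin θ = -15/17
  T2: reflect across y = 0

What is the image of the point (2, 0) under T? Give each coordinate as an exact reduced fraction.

T1 rotate counter-clockwise with cos θ = 8/17, sin θ = -15/17: (2, 0) → (16/17, -30/17)
T2 reflect across y = 0: (16/17, -30/17) → (16/17, 30/17)

T(p) = (16/17, 30/17)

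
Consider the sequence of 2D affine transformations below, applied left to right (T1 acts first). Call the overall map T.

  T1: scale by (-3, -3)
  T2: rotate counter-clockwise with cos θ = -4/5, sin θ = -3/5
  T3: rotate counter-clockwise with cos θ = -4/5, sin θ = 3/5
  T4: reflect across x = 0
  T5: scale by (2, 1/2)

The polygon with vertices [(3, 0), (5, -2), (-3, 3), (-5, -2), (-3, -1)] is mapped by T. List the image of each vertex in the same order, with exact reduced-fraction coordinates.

image vertices: (18, 0), (30, 3), (-18, -9/2), (-30, 3), (-18, 3/2)

T1 scale by (-3, -3): (3, 0) → (-9, 0); (5, -2) → (-15, 6); (-3, 3) → (9, -9); (-5, -2) → (15, 6); (-3, -1) → (9, 3)
T2 rotate counter-clockwise with cos θ = -4/5, sin θ = -3/5: (-9, 0) → (36/5, 27/5); (-15, 6) → (78/5, 21/5); (9, -9) → (-63/5, 9/5); (15, 6) → (-42/5, -69/5); (9, 3) → (-27/5, -39/5)
T3 rotate counter-clockwise with cos θ = -4/5, sin θ = 3/5: (36/5, 27/5) → (-9, 0); (78/5, 21/5) → (-15, 6); (-63/5, 9/5) → (9, -9); (-42/5, -69/5) → (15, 6); (-27/5, -39/5) → (9, 3)
T4 reflect across x = 0: (-9, 0) → (9, 0); (-15, 6) → (15, 6); (9, -9) → (-9, -9); (15, 6) → (-15, 6); (9, 3) → (-9, 3)
T5 scale by (2, 1/2): (9, 0) → (18, 0); (15, 6) → (30, 3); (-9, -9) → (-18, -9/2); (-15, 6) → (-30, 3); (-9, 3) → (-18, 3/2)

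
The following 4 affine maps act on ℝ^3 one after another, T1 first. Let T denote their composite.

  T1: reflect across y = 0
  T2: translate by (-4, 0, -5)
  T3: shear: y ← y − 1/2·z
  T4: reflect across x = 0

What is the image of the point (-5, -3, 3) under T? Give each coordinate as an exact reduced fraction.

T(p) = (9, 4, -2)

T1 reflect across y = 0: (-5, -3, 3) → (-5, 3, 3)
T2 translate by (-4, 0, -5): (-5, 3, 3) → (-9, 3, -2)
T3 shear: y ← y − 1/2·z: (-9, 3, -2) → (-9, 4, -2)
T4 reflect across x = 0: (-9, 4, -2) → (9, 4, -2)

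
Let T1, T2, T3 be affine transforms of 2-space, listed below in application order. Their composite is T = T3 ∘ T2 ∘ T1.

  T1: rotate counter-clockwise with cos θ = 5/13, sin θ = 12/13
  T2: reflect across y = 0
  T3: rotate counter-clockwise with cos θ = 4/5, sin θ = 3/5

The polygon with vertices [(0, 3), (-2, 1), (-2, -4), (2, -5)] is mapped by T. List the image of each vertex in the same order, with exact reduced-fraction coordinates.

T1 rotate counter-clockwise with cos θ = 5/13, sin θ = 12/13: (0, 3) → (-36/13, 15/13); (-2, 1) → (-22/13, -19/13); (-2, -4) → (38/13, -44/13); (2, -5) → (70/13, -1/13)
T2 reflect across y = 0: (-36/13, 15/13) → (-36/13, -15/13); (-22/13, -19/13) → (-22/13, 19/13); (38/13, -44/13) → (38/13, 44/13); (70/13, -1/13) → (70/13, 1/13)
T3 rotate counter-clockwise with cos θ = 4/5, sin θ = 3/5: (-36/13, -15/13) → (-99/65, -168/65); (-22/13, 19/13) → (-29/13, 2/13); (38/13, 44/13) → (4/13, 58/13); (70/13, 1/13) → (277/65, 214/65)

image vertices: (-99/65, -168/65), (-29/13, 2/13), (4/13, 58/13), (277/65, 214/65)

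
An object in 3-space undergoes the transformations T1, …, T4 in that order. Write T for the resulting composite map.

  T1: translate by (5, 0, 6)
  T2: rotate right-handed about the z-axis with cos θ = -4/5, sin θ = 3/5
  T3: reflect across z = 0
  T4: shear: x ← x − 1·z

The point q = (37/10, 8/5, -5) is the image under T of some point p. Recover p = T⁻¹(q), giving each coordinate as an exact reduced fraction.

p = (-3, -1/2, -1)

T1 = [1 0 0 5; 0 1 0 0; 0 0 1 6; 0 0 0 1]
T2·T1 = [-4/5 -3/5 0 -4; 3/5 -4/5 0 3; 0 0 1 6; 0 0 0 1]
T3·…·T1 = [-4/5 -3/5 0 -4; 3/5 -4/5 0 3; 0 0 -1 -6; 0 0 0 1]
T4·…·T1 = [-4/5 -3/5 1 2; 3/5 -4/5 0 3; 0 0 -1 -6; 0 0 0 1]
det M = -1; M⁻¹ = [-4/5 3/5 -4/5 -5; -3/5 -4/5 -3/5 0; 0 0 -1 -6; 0 0 0 1]
M⁻¹ · (37/10, 8/5, -5)ᵀ = (-3, -1/2, -1)ᵀ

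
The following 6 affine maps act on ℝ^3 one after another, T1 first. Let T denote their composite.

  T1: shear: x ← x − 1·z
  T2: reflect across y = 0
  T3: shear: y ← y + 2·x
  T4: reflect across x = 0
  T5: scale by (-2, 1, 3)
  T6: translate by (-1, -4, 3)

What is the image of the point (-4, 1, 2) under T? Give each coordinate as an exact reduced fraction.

T1 shear: x ← x − 1·z: (-4, 1, 2) → (-6, 1, 2)
T2 reflect across y = 0: (-6, 1, 2) → (-6, -1, 2)
T3 shear: y ← y + 2·x: (-6, -1, 2) → (-6, -13, 2)
T4 reflect across x = 0: (-6, -13, 2) → (6, -13, 2)
T5 scale by (-2, 1, 3): (6, -13, 2) → (-12, -13, 6)
T6 translate by (-1, -4, 3): (-12, -13, 6) → (-13, -17, 9)

T(p) = (-13, -17, 9)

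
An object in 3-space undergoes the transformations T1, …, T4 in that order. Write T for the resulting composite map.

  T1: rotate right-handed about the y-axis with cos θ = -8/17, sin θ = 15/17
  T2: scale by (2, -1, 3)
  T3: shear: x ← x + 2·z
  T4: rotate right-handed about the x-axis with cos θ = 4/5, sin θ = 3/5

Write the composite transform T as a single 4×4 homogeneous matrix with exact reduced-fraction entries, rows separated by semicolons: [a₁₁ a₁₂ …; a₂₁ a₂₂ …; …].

T1 = [-8/17 0 15/17 0; 0 1 0 0; -15/17 0 -8/17 0; 0 0 0 1]
T2·T1 = [-16/17 0 30/17 0; 0 -1 0 0; -45/17 0 -24/17 0; 0 0 0 1]
T3·…·T1 = [-106/17 0 -18/17 0; 0 -1 0 0; -45/17 0 -24/17 0; 0 0 0 1]
T4·…·T1 = [-106/17 0 -18/17 0; 27/17 -4/5 72/85 0; -36/17 -3/5 -96/85 0; 0 0 0 1]

T = [-106/17 0 -18/17 0; 27/17 -4/5 72/85 0; -36/17 -3/5 -96/85 0; 0 0 0 1]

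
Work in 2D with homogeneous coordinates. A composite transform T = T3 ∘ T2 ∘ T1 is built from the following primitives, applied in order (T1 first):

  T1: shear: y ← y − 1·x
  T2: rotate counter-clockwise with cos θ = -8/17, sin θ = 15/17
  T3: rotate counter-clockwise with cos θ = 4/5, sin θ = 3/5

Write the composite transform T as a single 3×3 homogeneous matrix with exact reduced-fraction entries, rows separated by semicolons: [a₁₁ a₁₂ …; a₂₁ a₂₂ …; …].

T1 = [1 0 0; -1 1 0; 0 0 1]
T2·T1 = [7/17 -15/17 0; 23/17 -8/17 0; 0 0 1]
T3·…·T1 = [-41/85 -36/85 0; 113/85 -77/85 0; 0 0 1]

T = [-41/85 -36/85 0; 113/85 -77/85 0; 0 0 1]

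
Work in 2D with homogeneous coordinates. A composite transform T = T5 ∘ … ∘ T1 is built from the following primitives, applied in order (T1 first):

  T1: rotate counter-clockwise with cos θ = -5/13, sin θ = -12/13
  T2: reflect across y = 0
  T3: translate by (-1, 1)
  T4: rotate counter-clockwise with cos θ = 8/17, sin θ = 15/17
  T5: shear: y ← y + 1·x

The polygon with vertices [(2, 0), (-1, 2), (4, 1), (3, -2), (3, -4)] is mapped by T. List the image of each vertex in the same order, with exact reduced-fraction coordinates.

T1 rotate counter-clockwise with cos θ = -5/13, sin θ = -12/13: (2, 0) → (-10/13, -24/13); (-1, 2) → (29/13, 2/13); (4, 1) → (-8/13, -53/13); (3, -2) → (-3, -2); (3, -4) → (-63/13, -16/13)
T2 reflect across y = 0: (-10/13, -24/13) → (-10/13, 24/13); (29/13, 2/13) → (29/13, -2/13); (-8/13, -53/13) → (-8/13, 53/13); (-3, -2) → (-3, 2); (-63/13, -16/13) → (-63/13, 16/13)
T3 translate by (-1, 1): (-10/13, 24/13) → (-23/13, 37/13); (29/13, -2/13) → (16/13, 11/13); (-8/13, 53/13) → (-21/13, 66/13); (-3, 2) → (-4, 3); (-63/13, 16/13) → (-76/13, 29/13)
T4 rotate counter-clockwise with cos θ = 8/17, sin θ = 15/17: (-23/13, 37/13) → (-739/221, -49/221); (16/13, 11/13) → (-37/221, 328/221); (-21/13, 66/13) → (-1158/221, 213/221); (-4, 3) → (-77/17, -36/17); (-76/13, 29/13) → (-1043/221, -908/221)
T5 shear: y ← y + 1·x: (-739/221, -49/221) → (-739/221, -788/221); (-37/221, 328/221) → (-37/221, 291/221); (-1158/221, 213/221) → (-1158/221, -945/221); (-77/17, -36/17) → (-77/17, -113/17); (-1043/221, -908/221) → (-1043/221, -1951/221)

image vertices: (-739/221, -788/221), (-37/221, 291/221), (-1158/221, -945/221), (-77/17, -113/17), (-1043/221, -1951/221)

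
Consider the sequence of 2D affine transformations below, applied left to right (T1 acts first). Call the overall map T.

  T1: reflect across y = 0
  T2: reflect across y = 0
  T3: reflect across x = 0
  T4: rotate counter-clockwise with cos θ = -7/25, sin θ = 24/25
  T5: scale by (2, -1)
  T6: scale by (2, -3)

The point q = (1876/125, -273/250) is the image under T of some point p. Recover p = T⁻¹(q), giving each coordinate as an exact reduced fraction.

p = (7/5, -7/2)

T1 = [1 0 0; 0 -1 0; 0 0 1]
T2·T1 = [1 0 0; 0 1 0; 0 0 1]
T3·…·T1 = [-1 0 0; 0 1 0; 0 0 1]
T4·…·T1 = [7/25 -24/25 0; -24/25 -7/25 0; 0 0 1]
T5·…·T1 = [14/25 -48/25 0; 24/25 7/25 0; 0 0 1]
T6·…·T1 = [28/25 -96/25 0; -72/25 -21/25 0; 0 0 1]
det M = -12; M⁻¹ = [7/100 -8/25 0; -6/25 -7/75 0; 0 0 1]
M⁻¹ · (1876/125, -273/250)ᵀ = (7/5, -7/2)ᵀ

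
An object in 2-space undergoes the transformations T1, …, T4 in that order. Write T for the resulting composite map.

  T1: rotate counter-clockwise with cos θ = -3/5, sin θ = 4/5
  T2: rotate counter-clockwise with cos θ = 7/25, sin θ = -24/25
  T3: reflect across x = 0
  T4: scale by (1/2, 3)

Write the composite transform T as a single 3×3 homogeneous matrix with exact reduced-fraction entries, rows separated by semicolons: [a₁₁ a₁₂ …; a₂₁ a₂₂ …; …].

T1 = [-3/5 -4/5 0; 4/5 -3/5 0; 0 0 1]
T2·T1 = [3/5 -4/5 0; 4/5 3/5 0; 0 0 1]
T3·…·T1 = [-3/5 4/5 0; 4/5 3/5 0; 0 0 1]
T4·…·T1 = [-3/10 2/5 0; 12/5 9/5 0; 0 0 1]

T = [-3/10 2/5 0; 12/5 9/5 0; 0 0 1]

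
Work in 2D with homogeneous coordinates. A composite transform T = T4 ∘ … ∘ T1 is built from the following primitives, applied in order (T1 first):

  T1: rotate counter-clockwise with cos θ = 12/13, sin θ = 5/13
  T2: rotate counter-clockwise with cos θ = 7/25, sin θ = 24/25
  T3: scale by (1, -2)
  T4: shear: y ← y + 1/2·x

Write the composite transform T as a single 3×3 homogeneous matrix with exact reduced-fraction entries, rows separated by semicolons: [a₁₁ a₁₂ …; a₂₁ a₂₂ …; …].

T = [-36/325 -323/325 0; -664/325 -179/650 0; 0 0 1]

T1 = [12/13 -5/13 0; 5/13 12/13 0; 0 0 1]
T2·T1 = [-36/325 -323/325 0; 323/325 -36/325 0; 0 0 1]
T3·…·T1 = [-36/325 -323/325 0; -646/325 72/325 0; 0 0 1]
T4·…·T1 = [-36/325 -323/325 0; -664/325 -179/650 0; 0 0 1]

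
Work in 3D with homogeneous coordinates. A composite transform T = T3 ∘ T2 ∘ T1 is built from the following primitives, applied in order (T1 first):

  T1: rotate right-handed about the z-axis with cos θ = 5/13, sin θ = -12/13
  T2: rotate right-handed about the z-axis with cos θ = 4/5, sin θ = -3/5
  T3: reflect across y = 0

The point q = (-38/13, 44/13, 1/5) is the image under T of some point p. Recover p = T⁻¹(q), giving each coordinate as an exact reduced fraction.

p = (4, -2, 1/5)

T1 = [5/13 12/13 0 0; -12/13 5/13 0 0; 0 0 1 0; 0 0 0 1]
T2·T1 = [-16/65 63/65 0 0; -63/65 -16/65 0 0; 0 0 1 0; 0 0 0 1]
T3·…·T1 = [-16/65 63/65 0 0; 63/65 16/65 0 0; 0 0 1 0; 0 0 0 1]
det M = -1; M⁻¹ = [-16/65 63/65 0 0; 63/65 16/65 0 0; 0 0 1 0; 0 0 0 1]
M⁻¹ · (-38/13, 44/13, 1/5)ᵀ = (4, -2, 1/5)ᵀ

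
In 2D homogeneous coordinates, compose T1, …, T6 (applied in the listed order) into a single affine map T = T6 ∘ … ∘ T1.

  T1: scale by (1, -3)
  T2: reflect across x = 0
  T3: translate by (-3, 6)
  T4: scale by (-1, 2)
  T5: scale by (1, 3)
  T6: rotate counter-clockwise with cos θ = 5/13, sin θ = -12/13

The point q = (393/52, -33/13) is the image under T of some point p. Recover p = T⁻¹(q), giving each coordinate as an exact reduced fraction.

T1 = [1 0 0; 0 -3 0; 0 0 1]
T2·T1 = [-1 0 0; 0 -3 0; 0 0 1]
T3·…·T1 = [-1 0 -3; 0 -3 6; 0 0 1]
T4·…·T1 = [1 0 3; 0 -6 12; 0 0 1]
T5·…·T1 = [1 0 3; 0 -18 36; 0 0 1]
T6·…·T1 = [5/13 -216/13 447/13; -12/13 -90/13 144/13; 0 0 1]
det M = -18; M⁻¹ = [5/13 -12/13 -3; -2/39 -5/234 2; 0 0 1]
M⁻¹ · (393/52, -33/13)ᵀ = (9/4, 5/3)ᵀ

p = (9/4, 5/3)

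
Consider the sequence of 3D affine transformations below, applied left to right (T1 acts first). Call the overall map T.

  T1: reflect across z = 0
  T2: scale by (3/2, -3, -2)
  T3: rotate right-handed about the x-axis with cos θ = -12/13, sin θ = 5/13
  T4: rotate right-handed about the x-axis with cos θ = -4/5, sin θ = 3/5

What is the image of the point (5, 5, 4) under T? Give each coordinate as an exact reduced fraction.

T1 reflect across z = 0: (5, 5, 4) → (5, 5, -4)
T2 scale by (3/2, -3, -2): (5, 5, -4) → (15/2, -15, 8)
T3 rotate right-handed about the x-axis with cos θ = -12/13, sin θ = 5/13: (15/2, -15, 8) → (15/2, 140/13, -171/13)
T4 rotate right-handed about the x-axis with cos θ = -4/5, sin θ = 3/5: (15/2, 140/13, -171/13) → (15/2, -47/65, 1104/65)

T(p) = (15/2, -47/65, 1104/65)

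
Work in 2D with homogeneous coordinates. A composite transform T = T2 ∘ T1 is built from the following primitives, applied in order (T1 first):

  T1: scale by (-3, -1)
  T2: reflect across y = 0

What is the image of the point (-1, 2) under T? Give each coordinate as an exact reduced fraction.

T(p) = (3, 2)

T1 scale by (-3, -1): (-1, 2) → (3, -2)
T2 reflect across y = 0: (3, -2) → (3, 2)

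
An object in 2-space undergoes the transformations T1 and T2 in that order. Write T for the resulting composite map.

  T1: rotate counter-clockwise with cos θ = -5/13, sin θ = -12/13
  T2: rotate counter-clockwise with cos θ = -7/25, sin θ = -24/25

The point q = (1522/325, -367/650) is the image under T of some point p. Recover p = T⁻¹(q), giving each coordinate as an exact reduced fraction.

T1 = [-5/13 12/13 0; -12/13 -5/13 0; 0 0 1]
T2·T1 = [-253/325 -204/325 0; 204/325 -253/325 0; 0 0 1]
det M = 1; M⁻¹ = [-253/325 204/325 0; -204/325 -253/325 0; 0 0 1]
M⁻¹ · (1522/325, -367/650)ᵀ = (-4, -5/2)ᵀ

p = (-4, -5/2)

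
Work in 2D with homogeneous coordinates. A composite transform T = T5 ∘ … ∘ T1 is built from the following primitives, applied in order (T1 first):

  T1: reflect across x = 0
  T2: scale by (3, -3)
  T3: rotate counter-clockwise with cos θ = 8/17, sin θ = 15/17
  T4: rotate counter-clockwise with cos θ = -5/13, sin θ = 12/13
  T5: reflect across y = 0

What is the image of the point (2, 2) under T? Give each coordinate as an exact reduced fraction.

T1 reflect across x = 0: (2, 2) → (-2, 2)
T2 scale by (3, -3): (-2, 2) → (-6, -6)
T3 rotate counter-clockwise with cos θ = 8/17, sin θ = 15/17: (-6, -6) → (42/17, -138/17)
T4 rotate counter-clockwise with cos θ = -5/13, sin θ = 12/13: (42/17, -138/17) → (1446/221, 1194/221)
T5 reflect across y = 0: (1446/221, 1194/221) → (1446/221, -1194/221)

T(p) = (1446/221, -1194/221)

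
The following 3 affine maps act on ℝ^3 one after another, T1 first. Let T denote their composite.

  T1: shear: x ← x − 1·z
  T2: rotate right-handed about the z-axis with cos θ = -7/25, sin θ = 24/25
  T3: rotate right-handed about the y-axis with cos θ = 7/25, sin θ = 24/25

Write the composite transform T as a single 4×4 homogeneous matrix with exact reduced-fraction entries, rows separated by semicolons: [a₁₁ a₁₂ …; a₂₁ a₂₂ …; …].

T1 = [1 0 -1 0; 0 1 0 0; 0 0 1 0; 0 0 0 1]
T2·T1 = [-7/25 -24/25 7/25 0; 24/25 -7/25 -24/25 0; 0 0 1 0; 0 0 0 1]
T3·…·T1 = [-49/625 -168/625 649/625 0; 24/25 -7/25 -24/25 0; 168/625 576/625 7/625 0; 0 0 0 1]

T = [-49/625 -168/625 649/625 0; 24/25 -7/25 -24/25 0; 168/625 576/625 7/625 0; 0 0 0 1]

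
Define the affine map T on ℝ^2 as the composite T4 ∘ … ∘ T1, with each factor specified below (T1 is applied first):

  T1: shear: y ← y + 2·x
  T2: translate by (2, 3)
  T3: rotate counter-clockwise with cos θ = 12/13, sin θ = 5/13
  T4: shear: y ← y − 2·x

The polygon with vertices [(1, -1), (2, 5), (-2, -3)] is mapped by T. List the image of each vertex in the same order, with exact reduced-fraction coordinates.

image vertices: (16/13, 31/13), (-12/13, 188/13), (20/13, -88/13)

T1 shear: y ← y + 2·x: (1, -1) → (1, 1); (2, 5) → (2, 9); (-2, -3) → (-2, -7)
T2 translate by (2, 3): (1, 1) → (3, 4); (2, 9) → (4, 12); (-2, -7) → (0, -4)
T3 rotate counter-clockwise with cos θ = 12/13, sin θ = 5/13: (3, 4) → (16/13, 63/13); (4, 12) → (-12/13, 164/13); (0, -4) → (20/13, -48/13)
T4 shear: y ← y − 2·x: (16/13, 63/13) → (16/13, 31/13); (-12/13, 164/13) → (-12/13, 188/13); (20/13, -48/13) → (20/13, -88/13)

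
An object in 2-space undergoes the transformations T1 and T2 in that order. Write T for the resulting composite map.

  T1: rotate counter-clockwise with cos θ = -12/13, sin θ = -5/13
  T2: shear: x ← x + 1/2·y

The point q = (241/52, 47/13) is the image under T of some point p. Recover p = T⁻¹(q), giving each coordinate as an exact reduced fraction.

T1 = [-12/13 5/13 0; -5/13 -12/13 0; 0 0 1]
T2·T1 = [-29/26 -1/13 0; -5/13 -12/13 0; 0 0 1]
det M = 1; M⁻¹ = [-12/13 1/13 0; 5/13 -29/26 0; 0 0 1]
M⁻¹ · (241/52, 47/13)ᵀ = (-4, -9/4)ᵀ

p = (-4, -9/4)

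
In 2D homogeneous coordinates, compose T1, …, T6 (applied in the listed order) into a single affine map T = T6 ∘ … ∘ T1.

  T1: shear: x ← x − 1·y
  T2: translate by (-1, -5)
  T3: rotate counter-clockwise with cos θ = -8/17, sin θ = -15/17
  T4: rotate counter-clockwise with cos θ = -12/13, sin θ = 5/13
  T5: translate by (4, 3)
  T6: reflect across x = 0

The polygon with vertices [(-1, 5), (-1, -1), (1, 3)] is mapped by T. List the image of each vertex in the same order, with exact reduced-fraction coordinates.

image vertices: (313/221, -317/221), (-1553/221, -503/221), (-651/221, -99/221)

T1 shear: x ← x − 1·y: (-1, 5) → (-6, 5); (-1, -1) → (0, -1); (1, 3) → (-2, 3)
T2 translate by (-1, -5): (-6, 5) → (-7, 0); (0, -1) → (-1, -6); (-2, 3) → (-3, -2)
T3 rotate counter-clockwise with cos θ = -8/17, sin θ = -15/17: (-7, 0) → (56/17, 105/17); (-1, -6) → (-82/17, 63/17); (-3, -2) → (-6/17, 61/17)
T4 rotate counter-clockwise with cos θ = -12/13, sin θ = 5/13: (56/17, 105/17) → (-1197/221, -980/221); (-82/17, 63/17) → (669/221, -1166/221); (-6/17, 61/17) → (-233/221, -762/221)
T5 translate by (4, 3): (-1197/221, -980/221) → (-313/221, -317/221); (669/221, -1166/221) → (1553/221, -503/221); (-233/221, -762/221) → (651/221, -99/221)
T6 reflect across x = 0: (-313/221, -317/221) → (313/221, -317/221); (1553/221, -503/221) → (-1553/221, -503/221); (651/221, -99/221) → (-651/221, -99/221)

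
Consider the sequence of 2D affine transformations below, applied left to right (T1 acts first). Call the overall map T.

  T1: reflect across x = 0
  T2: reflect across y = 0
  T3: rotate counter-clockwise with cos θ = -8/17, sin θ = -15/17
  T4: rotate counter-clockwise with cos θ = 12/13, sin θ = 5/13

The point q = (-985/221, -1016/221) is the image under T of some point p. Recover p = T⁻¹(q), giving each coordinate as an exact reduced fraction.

T1 = [-1 0 0; 0 1 0; 0 0 1]
T2·T1 = [-1 0 0; 0 -1 0; 0 0 1]
T3·…·T1 = [8/17 -15/17 0; 15/17 8/17 0; 0 0 1]
T4·…·T1 = [21/221 -220/221 0; 220/221 21/221 0; 0 0 1]
det M = 1; M⁻¹ = [21/221 220/221 0; -220/221 21/221 0; 0 0 1]
M⁻¹ · (-985/221, -1016/221)ᵀ = (-5, 4)ᵀ

p = (-5, 4)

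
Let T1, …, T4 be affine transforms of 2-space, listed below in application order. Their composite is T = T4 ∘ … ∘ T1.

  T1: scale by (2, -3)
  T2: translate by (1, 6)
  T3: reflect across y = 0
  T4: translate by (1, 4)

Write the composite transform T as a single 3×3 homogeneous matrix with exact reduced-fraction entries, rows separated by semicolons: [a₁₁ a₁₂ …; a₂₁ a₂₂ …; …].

T = [2 0 2; 0 3 -2; 0 0 1]

T1 = [2 0 0; 0 -3 0; 0 0 1]
T2·T1 = [2 0 1; 0 -3 6; 0 0 1]
T3·…·T1 = [2 0 1; 0 3 -6; 0 0 1]
T4·…·T1 = [2 0 2; 0 3 -2; 0 0 1]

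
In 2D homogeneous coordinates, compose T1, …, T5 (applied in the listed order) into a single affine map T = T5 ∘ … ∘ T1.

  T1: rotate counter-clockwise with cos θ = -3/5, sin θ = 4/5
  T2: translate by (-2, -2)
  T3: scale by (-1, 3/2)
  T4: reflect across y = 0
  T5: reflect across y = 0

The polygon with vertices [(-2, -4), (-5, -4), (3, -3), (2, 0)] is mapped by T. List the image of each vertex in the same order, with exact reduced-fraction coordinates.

T1 rotate counter-clockwise with cos θ = -3/5, sin θ = 4/5: (-2, -4) → (22/5, 4/5); (-5, -4) → (31/5, -8/5); (3, -3) → (3/5, 21/5); (2, 0) → (-6/5, 8/5)
T2 translate by (-2, -2): (22/5, 4/5) → (12/5, -6/5); (31/5, -8/5) → (21/5, -18/5); (3/5, 21/5) → (-7/5, 11/5); (-6/5, 8/5) → (-16/5, -2/5)
T3 scale by (-1, 3/2): (12/5, -6/5) → (-12/5, -9/5); (21/5, -18/5) → (-21/5, -27/5); (-7/5, 11/5) → (7/5, 33/10); (-16/5, -2/5) → (16/5, -3/5)
T4 reflect across y = 0: (-12/5, -9/5) → (-12/5, 9/5); (-21/5, -27/5) → (-21/5, 27/5); (7/5, 33/10) → (7/5, -33/10); (16/5, -3/5) → (16/5, 3/5)
T5 reflect across y = 0: (-12/5, 9/5) → (-12/5, -9/5); (-21/5, 27/5) → (-21/5, -27/5); (7/5, -33/10) → (7/5, 33/10); (16/5, 3/5) → (16/5, -3/5)

image vertices: (-12/5, -9/5), (-21/5, -27/5), (7/5, 33/10), (16/5, -3/5)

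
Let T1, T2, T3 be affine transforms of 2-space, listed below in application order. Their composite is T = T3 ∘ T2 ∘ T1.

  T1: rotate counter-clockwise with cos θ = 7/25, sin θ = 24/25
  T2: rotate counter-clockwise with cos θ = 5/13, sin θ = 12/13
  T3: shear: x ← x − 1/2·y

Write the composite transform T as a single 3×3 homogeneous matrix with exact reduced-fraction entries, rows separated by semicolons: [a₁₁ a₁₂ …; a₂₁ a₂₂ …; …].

T1 = [7/25 -24/25 0; 24/25 7/25 0; 0 0 1]
T2·T1 = [-253/325 -204/325 0; 204/325 -253/325 0; 0 0 1]
T3·…·T1 = [-71/65 -31/130 0; 204/325 -253/325 0; 0 0 1]

T = [-71/65 -31/130 0; 204/325 -253/325 0; 0 0 1]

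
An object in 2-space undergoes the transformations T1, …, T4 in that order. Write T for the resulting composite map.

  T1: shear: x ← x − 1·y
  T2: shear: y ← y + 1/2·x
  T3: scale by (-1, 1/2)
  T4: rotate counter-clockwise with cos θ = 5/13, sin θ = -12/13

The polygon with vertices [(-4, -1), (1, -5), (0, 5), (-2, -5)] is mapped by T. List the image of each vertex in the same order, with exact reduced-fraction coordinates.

T1 shear: x ← x − 1·y: (-4, -1) → (-3, -1); (1, -5) → (6, -5); (0, 5) → (-5, 5); (-2, -5) → (3, -5)
T2 shear: y ← y + 1/2·x: (-3, -1) → (-3, -5/2); (6, -5) → (6, -2); (-5, 5) → (-5, 5/2); (3, -5) → (3, -7/2)
T3 scale by (-1, 1/2): (-3, -5/2) → (3, -5/4); (6, -2) → (-6, -1); (-5, 5/2) → (5, 5/4); (3, -7/2) → (-3, -7/4)
T4 rotate counter-clockwise with cos θ = 5/13, sin θ = -12/13: (3, -5/4) → (0, -13/4); (-6, -1) → (-42/13, 67/13); (5, 5/4) → (40/13, -215/52); (-3, -7/4) → (-36/13, 109/52)

image vertices: (0, -13/4), (-42/13, 67/13), (40/13, -215/52), (-36/13, 109/52)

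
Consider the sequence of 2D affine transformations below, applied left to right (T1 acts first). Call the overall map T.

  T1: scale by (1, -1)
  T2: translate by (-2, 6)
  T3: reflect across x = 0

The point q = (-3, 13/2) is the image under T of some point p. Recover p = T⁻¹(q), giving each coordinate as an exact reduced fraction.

p = (5, -1/2)

T1 = [1 0 0; 0 -1 0; 0 0 1]
T2·T1 = [1 0 -2; 0 -1 6; 0 0 1]
T3·…·T1 = [-1 0 2; 0 -1 6; 0 0 1]
det M = 1; M⁻¹ = [-1 0 2; 0 -1 6; 0 0 1]
M⁻¹ · (-3, 13/2)ᵀ = (5, -1/2)ᵀ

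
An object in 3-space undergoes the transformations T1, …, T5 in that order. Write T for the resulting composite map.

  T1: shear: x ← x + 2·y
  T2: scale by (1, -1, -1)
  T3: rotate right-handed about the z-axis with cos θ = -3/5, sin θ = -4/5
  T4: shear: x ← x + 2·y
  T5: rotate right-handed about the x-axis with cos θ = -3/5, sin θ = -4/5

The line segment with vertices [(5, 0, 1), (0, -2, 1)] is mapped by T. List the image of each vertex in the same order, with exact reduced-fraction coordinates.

T1 shear: x ← x + 2·y: (5, 0, 1) → (5, 0, 1); (0, -2, 1) → (-4, -2, 1)
T2 scale by (1, -1, -1): (5, 0, 1) → (5, 0, -1); (-4, -2, 1) → (-4, 2, -1)
T3 rotate right-handed about the z-axis with cos θ = -3/5, sin θ = -4/5: (5, 0, -1) → (-3, -4, -1); (-4, 2, -1) → (4, 2, -1)
T4 shear: x ← x + 2·y: (-3, -4, -1) → (-11, -4, -1); (4, 2, -1) → (8, 2, -1)
T5 rotate right-handed about the x-axis with cos θ = -3/5, sin θ = -4/5: (-11, -4, -1) → (-11, 8/5, 19/5); (8, 2, -1) → (8, -2, -1)

image vertices: (-11, 8/5, 19/5), (8, -2, -1)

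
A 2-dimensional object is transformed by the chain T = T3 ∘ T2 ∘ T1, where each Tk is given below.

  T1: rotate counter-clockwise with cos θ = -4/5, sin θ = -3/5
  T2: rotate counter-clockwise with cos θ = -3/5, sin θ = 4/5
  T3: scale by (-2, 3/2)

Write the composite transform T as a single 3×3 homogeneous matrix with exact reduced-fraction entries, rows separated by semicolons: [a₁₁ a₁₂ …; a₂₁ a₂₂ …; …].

T = [-48/25 -14/25 0; -21/50 36/25 0; 0 0 1]

T1 = [-4/5 3/5 0; -3/5 -4/5 0; 0 0 1]
T2·T1 = [24/25 7/25 0; -7/25 24/25 0; 0 0 1]
T3·…·T1 = [-48/25 -14/25 0; -21/50 36/25 0; 0 0 1]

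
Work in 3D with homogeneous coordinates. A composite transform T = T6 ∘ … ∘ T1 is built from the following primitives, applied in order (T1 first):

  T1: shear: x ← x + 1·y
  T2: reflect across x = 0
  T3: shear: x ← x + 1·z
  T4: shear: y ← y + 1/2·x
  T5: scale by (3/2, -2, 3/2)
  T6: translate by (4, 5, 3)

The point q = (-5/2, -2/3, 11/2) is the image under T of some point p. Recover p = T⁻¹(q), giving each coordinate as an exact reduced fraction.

T1 = [1 1 0 0; 0 1 0 0; 0 0 1 0; 0 0 0 1]
T2·T1 = [-1 -1 0 0; 0 1 0 0; 0 0 1 0; 0 0 0 1]
T3·…·T1 = [-1 -1 1 0; 0 1 0 0; 0 0 1 0; 0 0 0 1]
T4·…·T1 = [-1 -1 1 0; -1/2 1/2 1/2 0; 0 0 1 0; 0 0 0 1]
T5·…·T1 = [-3/2 -3/2 3/2 0; 1 -1 -1 0; 0 0 3/2 0; 0 0 0 1]
T6·…·T1 = [-3/2 -3/2 3/2 4; 1 -1 -1 5; 0 0 3/2 3; 0 0 0 1]
det M = 9/2; M⁻¹ = [-1/3 1/2 2/3 -19/6; -1/3 -1/2 0 23/6; 0 0 2/3 -2; 0 0 0 1]
M⁻¹ · (-5/2, -2/3, 11/2)ᵀ = (1, 5, 5/3)ᵀ

p = (1, 5, 5/3)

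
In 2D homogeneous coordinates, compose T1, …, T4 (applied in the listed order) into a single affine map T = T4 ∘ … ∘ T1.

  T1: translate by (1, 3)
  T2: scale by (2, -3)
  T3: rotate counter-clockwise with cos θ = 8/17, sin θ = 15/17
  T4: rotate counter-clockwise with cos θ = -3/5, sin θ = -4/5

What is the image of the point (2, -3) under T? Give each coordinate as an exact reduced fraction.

T1 translate by (1, 3): (2, -3) → (3, 0)
T2 scale by (2, -3): (3, 0) → (6, 0)
T3 rotate counter-clockwise with cos θ = 8/17, sin θ = 15/17: (6, 0) → (48/17, 90/17)
T4 rotate counter-clockwise with cos θ = -3/5, sin θ = -4/5: (48/17, 90/17) → (216/85, -462/85)

T(p) = (216/85, -462/85)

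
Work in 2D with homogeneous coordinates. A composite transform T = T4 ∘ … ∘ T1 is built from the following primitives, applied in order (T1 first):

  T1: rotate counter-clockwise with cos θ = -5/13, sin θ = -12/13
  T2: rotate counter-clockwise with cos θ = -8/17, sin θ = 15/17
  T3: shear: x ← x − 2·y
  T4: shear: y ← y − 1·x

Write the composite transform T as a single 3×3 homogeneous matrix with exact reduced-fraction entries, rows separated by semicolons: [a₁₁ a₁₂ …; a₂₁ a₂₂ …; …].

T1 = [-5/13 12/13 0; -12/13 -5/13 0; 0 0 1]
T2·T1 = [220/221 -21/221 0; 21/221 220/221 0; 0 0 1]
T3·…·T1 = [178/221 -461/221 0; 21/221 220/221 0; 0 0 1]
T4·…·T1 = [178/221 -461/221 0; -157/221 681/221 0; 0 0 1]

T = [178/221 -461/221 0; -157/221 681/221 0; 0 0 1]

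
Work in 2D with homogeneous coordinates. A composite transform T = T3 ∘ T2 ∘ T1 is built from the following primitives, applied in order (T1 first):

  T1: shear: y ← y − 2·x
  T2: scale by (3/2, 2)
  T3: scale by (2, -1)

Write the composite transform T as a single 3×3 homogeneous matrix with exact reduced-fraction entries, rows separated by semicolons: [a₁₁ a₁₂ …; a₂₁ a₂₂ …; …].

T = [3 0 0; 4 -2 0; 0 0 1]

T1 = [1 0 0; -2 1 0; 0 0 1]
T2·T1 = [3/2 0 0; -4 2 0; 0 0 1]
T3·…·T1 = [3 0 0; 4 -2 0; 0 0 1]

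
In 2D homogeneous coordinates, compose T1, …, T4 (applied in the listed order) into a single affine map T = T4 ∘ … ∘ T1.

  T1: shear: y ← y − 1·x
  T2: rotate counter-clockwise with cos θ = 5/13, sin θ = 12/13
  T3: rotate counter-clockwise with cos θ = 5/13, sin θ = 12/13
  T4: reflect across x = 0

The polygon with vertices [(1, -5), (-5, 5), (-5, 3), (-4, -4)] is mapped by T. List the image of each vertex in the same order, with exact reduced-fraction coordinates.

image vertices: (-601/169, 834/169), (605/169, -1790/169), (365/169, -1552/169), (-476/169, -480/169)

T1 shear: y ← y − 1·x: (1, -5) → (1, -6); (-5, 5) → (-5, 10); (-5, 3) → (-5, 8); (-4, -4) → (-4, 0)
T2 rotate counter-clockwise with cos θ = 5/13, sin θ = 12/13: (1, -6) → (77/13, -18/13); (-5, 10) → (-145/13, -10/13); (-5, 8) → (-121/13, -20/13); (-4, 0) → (-20/13, -48/13)
T3 rotate counter-clockwise with cos θ = 5/13, sin θ = 12/13: (77/13, -18/13) → (601/169, 834/169); (-145/13, -10/13) → (-605/169, -1790/169); (-121/13, -20/13) → (-365/169, -1552/169); (-20/13, -48/13) → (476/169, -480/169)
T4 reflect across x = 0: (601/169, 834/169) → (-601/169, 834/169); (-605/169, -1790/169) → (605/169, -1790/169); (-365/169, -1552/169) → (365/169, -1552/169); (476/169, -480/169) → (-476/169, -480/169)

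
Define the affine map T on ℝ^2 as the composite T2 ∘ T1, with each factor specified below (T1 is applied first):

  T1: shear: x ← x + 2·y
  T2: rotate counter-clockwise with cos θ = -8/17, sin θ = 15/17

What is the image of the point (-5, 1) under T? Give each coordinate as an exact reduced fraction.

T(p) = (9/17, -53/17)

T1 shear: x ← x + 2·y: (-5, 1) → (-3, 1)
T2 rotate counter-clockwise with cos θ = -8/17, sin θ = 15/17: (-3, 1) → (9/17, -53/17)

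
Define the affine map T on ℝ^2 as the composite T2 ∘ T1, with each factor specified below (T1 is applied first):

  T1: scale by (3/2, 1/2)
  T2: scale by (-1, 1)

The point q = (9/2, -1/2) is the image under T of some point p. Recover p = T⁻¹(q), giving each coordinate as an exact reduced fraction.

T1 = [3/2 0 0; 0 1/2 0; 0 0 1]
T2·T1 = [-3/2 0 0; 0 1/2 0; 0 0 1]
det M = -3/4; M⁻¹ = [-2/3 0 0; 0 2 0; 0 0 1]
M⁻¹ · (9/2, -1/2)ᵀ = (-3, -1)ᵀ

p = (-3, -1)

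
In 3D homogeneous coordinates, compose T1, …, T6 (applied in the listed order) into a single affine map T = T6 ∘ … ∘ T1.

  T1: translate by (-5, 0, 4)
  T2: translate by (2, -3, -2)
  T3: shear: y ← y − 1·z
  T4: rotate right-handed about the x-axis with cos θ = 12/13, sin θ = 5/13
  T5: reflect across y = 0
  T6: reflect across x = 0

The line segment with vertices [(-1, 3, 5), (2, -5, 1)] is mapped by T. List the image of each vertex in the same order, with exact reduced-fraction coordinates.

image vertices: (4, 119/13, 49/13), (1, 147/13, -19/13)

T1 translate by (-5, 0, 4): (-1, 3, 5) → (-6, 3, 9); (2, -5, 1) → (-3, -5, 5)
T2 translate by (2, -3, -2): (-6, 3, 9) → (-4, 0, 7); (-3, -5, 5) → (-1, -8, 3)
T3 shear: y ← y − 1·z: (-4, 0, 7) → (-4, -7, 7); (-1, -8, 3) → (-1, -11, 3)
T4 rotate right-handed about the x-axis with cos θ = 12/13, sin θ = 5/13: (-4, -7, 7) → (-4, -119/13, 49/13); (-1, -11, 3) → (-1, -147/13, -19/13)
T5 reflect across y = 0: (-4, -119/13, 49/13) → (-4, 119/13, 49/13); (-1, -147/13, -19/13) → (-1, 147/13, -19/13)
T6 reflect across x = 0: (-4, 119/13, 49/13) → (4, 119/13, 49/13); (-1, 147/13, -19/13) → (1, 147/13, -19/13)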